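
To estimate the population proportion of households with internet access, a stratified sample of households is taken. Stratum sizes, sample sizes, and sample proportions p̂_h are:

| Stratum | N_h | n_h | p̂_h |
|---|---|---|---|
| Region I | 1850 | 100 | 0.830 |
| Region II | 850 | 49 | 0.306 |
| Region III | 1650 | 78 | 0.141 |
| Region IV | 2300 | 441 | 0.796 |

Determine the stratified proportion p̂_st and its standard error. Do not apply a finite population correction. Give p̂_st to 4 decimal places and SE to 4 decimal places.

N = 6650; stratum weights W_h = N_h/N.
p̂_st = Σ W_h p̂_h = (1850·0.830 + 850·0.306 + 1650·0.141 + 2300·0.796)/6650 = 0.58031
V̂(p̂_st) = Σ W_h² p̂_h(1−p̂_h)/(n_h−1):
  stratum Region I: (1850/6650)²·0.830·0.170/99 = 0.000110304
  stratum Region II: (850/6650)²·0.306·0.694/48 = 7.22827e-05
  stratum Region III: (1650/6650)²·0.141·0.859/77 = 9.68381e-05
  stratum Region IV: (2300/6650)²·0.796·0.204/440 = 4.41472e-05
V̂(p̂_st) = 0.000323572; SE = √V̂ = 0.0179881

p̂_st ≈ 0.5803, SE ≈ 0.0180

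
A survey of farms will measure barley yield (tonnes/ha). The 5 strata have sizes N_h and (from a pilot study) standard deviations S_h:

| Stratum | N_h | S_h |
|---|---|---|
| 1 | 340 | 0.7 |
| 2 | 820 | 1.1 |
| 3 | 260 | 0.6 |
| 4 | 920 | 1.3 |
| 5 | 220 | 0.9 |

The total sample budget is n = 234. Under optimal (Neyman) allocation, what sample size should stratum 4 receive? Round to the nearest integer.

104

Neyman allocation: n_h = n · N_h S_h / Σ N_i S_i, with n = 234.
  stratum 1: N_h·S_h = 340·0.7 = 238.00
  stratum 2: N_h·S_h = 820·1.1 = 902.00
  stratum 3: N_h·S_h = 260·0.6 = 156.00
  stratum 4: N_h·S_h = 920·1.3 = 1196.00
  stratum 5: N_h·S_h = 220·0.9 = 198.00
Σ N_h S_h = 2690.00
n for stratum 4 = 234·1196.00/2690.00 = 104.039 → 104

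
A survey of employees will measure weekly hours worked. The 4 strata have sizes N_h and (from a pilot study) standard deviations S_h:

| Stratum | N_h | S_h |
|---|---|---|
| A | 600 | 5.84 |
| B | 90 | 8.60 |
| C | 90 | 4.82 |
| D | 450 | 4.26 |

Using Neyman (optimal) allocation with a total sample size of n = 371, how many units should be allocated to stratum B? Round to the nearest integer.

Neyman allocation: n_h = n · N_h S_h / Σ N_i S_i, with n = 371.
  stratum A: N_h·S_h = 600·5.84 = 3504.00
  stratum B: N_h·S_h = 90·8.60 = 774.00
  stratum C: N_h·S_h = 90·4.82 = 433.80
  stratum D: N_h·S_h = 450·4.26 = 1917.00
Σ N_h S_h = 6628.80
n for stratum B = 371·774.00/6628.80 = 43.319 → 43

43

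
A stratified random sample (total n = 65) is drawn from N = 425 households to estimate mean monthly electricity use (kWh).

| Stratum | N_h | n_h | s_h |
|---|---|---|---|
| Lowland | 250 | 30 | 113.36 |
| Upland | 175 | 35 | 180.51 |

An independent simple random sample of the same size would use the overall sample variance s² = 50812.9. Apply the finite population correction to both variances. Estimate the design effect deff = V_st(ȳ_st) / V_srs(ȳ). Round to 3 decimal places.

V̂(ȳ_st) = Σ W_h² (1 − n_h/N_h) s_h²/n_h, with W_h = N_h/N and N = 425:
  stratum Lowland: (250/425)²·(1 − 30/250)·113.36²/30 = 130.432
  stratum Upland: (175/425)²·(1 − 35/175)·180.51²/35 = 126.277
V_st = 256.708
V_srs = (1 − 65/425)·50812.9/65 = 662.177
deff = V_st / V_srs = 256.708/662.177 = 0.3877

deff ≈ 0.388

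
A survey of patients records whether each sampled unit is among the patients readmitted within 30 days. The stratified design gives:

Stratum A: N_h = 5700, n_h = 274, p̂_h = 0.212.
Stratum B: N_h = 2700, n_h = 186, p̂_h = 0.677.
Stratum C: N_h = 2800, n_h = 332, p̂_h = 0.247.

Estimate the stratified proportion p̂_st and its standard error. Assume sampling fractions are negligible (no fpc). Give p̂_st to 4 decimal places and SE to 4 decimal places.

N = 11200; stratum weights W_h = N_h/N.
p̂_st = Σ W_h p̂_h = (5700·0.212 + 2700·0.677 + 2800·0.247)/11200 = 0.33285
V̂(p̂_st) = Σ W_h² p̂_h(1−p̂_h)/(n_h−1):
  stratum A: (5700/11200)²·0.212·0.788/273 = 0.000158494
  stratum B: (2700/11200)²·0.677·0.323/185 = 6.86928e-05
  stratum C: (2800/11200)²·0.247·0.753/331 = 3.51191e-05
V̂(p̂_st) = 0.000262306; SE = √V̂ = 0.0161959

p̂_st ≈ 0.3328, SE ≈ 0.0162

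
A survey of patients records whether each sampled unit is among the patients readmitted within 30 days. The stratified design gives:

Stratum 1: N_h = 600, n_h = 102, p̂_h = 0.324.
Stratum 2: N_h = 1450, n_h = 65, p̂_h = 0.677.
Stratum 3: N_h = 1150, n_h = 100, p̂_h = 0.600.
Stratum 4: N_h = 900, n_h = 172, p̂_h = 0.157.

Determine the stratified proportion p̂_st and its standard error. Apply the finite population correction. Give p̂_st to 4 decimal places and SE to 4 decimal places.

p̂_st ≈ 0.4896, SE ≈ 0.0255

N = 4100; stratum weights W_h = N_h/N.
p̂_st = Σ W_h p̂_h = (600·0.324 + 1450·0.677 + 1150·0.600 + 900·0.157)/4100 = 0.48960
V̂(p̂_st) = Σ W_h² (1 − n_h/N_h) p̂_h(1−p̂_h)/(n_h−1):
  stratum 1: (600/4100)²·(1 − 102/600)·0.324·0.676/101 = 3.85463e-05
  stratum 2: (1450/4100)²·(1 − 65/1450)·0.677·0.323/64 = 0.000408189
  stratum 3: (1150/4100)²·(1 − 100/1150)·0.600·0.400/99 = 0.000174139
  stratum 4: (900/4100)²·(1 − 172/900)·0.157·0.843/171 = 3.01674e-05
V̂(p̂_st) = 0.000651041; SE = √V̂ = 0.0255155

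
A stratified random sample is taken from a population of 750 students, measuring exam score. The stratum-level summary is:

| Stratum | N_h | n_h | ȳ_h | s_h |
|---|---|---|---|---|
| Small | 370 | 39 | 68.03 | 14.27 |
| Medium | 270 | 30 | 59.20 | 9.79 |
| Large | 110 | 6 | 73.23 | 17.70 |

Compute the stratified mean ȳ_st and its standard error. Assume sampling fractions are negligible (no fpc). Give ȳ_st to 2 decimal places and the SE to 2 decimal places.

ȳ_st = Σ W_h ȳ_h = (370·68.03 + 270·59.20 + 110·73.23)/750 = 65.61387
V̂(ȳ_st) = Σ W_h² s_h²/n_h, with W_h = N_h/N and N = 750:
  stratum Small: (370/750)²·14.27²/39 = 1.27076
  stratum Medium: (270/750)²·9.79²/30 = 0.414047
  stratum Large: (110/750)²·17.70²/6 = 1.1232
V̂(ȳ_st) = 2.80801
SE(ȳ_st) = √2.80801 = 1.67571

ȳ_st ≈ 65.61, SE ≈ 1.68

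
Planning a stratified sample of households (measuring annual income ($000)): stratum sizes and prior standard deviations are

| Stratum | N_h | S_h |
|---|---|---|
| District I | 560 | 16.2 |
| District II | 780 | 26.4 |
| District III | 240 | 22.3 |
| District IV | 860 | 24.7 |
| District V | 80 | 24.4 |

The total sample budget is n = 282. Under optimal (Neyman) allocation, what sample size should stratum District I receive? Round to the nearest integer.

44

Neyman allocation: n_h = n · N_h S_h / Σ N_i S_i, with n = 282.
  stratum District I: N_h·S_h = 560·16.2 = 9072.00
  stratum District II: N_h·S_h = 780·26.4 = 20592.00
  stratum District III: N_h·S_h = 240·22.3 = 5352.00
  stratum District IV: N_h·S_h = 860·24.7 = 21242.00
  stratum District V: N_h·S_h = 80·24.4 = 1952.00
Σ N_h S_h = 58210.00
n for stratum District I = 282·9072.00/58210.00 = 43.950 → 44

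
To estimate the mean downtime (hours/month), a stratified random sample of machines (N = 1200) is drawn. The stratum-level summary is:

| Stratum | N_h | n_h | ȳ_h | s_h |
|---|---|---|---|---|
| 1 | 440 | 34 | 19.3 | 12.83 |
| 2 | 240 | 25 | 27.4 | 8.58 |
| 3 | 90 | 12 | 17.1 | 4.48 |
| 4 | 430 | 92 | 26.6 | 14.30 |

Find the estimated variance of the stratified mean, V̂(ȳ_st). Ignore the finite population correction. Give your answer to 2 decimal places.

V̂(ȳ_st) = Σ W_h² s_h²/n_h, with W_h = N_h/N and N = 1200:
  stratum 1: (440/1200)²·12.83²/34 = 0.650904
  stratum 2: (240/1200)²·8.58²/25 = 0.117786
  stratum 3: (90/1200)²·4.48²/12 = 0.009408
  stratum 4: (430/1200)²·14.30²/92 = 0.285403
V̂(ȳ_st) = 1.0635

V̂(ȳ_st) ≈ 1.06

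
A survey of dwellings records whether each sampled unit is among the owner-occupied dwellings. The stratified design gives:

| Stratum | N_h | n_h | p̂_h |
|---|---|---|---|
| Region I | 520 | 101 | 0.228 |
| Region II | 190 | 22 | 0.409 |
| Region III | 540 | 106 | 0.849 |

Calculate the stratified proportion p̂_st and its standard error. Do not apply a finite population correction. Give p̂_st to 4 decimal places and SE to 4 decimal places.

p̂_st ≈ 0.5238, SE ≈ 0.0283

N = 1250; stratum weights W_h = N_h/N.
p̂_st = Σ W_h p̂_h = (520·0.228 + 190·0.409 + 540·0.849)/1250 = 0.52378
V̂(p̂_st) = Σ W_h² p̂_h(1−p̂_h)/(n_h−1):
  stratum Region I: (520/1250)²·0.228·0.772/100 = 0.000304606
  stratum Region II: (190/1250)²·0.409·0.591/21 = 0.000265937
  stratum Region III: (540/1250)²·0.849·0.151/105 = 0.000227857
V̂(p̂_st) = 0.0007984; SE = √V̂ = 0.028256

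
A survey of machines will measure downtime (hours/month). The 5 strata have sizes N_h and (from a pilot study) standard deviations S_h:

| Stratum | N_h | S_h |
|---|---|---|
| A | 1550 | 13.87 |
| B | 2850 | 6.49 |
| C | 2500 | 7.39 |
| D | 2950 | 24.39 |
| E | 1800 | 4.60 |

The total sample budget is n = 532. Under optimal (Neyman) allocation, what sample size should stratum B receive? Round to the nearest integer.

71

Neyman allocation: n_h = n · N_h S_h / Σ N_i S_i, with n = 532.
  stratum A: N_h·S_h = 1550·13.87 = 21498.50
  stratum B: N_h·S_h = 2850·6.49 = 18496.50
  stratum C: N_h·S_h = 2500·7.39 = 18475.00
  stratum D: N_h·S_h = 2950·24.39 = 71950.50
  stratum E: N_h·S_h = 1800·4.60 = 8280.00
Σ N_h S_h = 138700.50
n for stratum B = 532·18496.50/138700.50 = 70.945 → 71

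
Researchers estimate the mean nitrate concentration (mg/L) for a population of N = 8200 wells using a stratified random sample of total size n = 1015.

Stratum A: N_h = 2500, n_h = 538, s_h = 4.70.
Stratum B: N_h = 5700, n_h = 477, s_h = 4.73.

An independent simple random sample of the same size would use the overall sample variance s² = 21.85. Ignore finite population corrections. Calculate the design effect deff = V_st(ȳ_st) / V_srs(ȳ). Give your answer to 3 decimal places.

V̂(ȳ_st) = Σ W_h² s_h²/n_h, with W_h = N_h/N and N = 8200:
  stratum A: (2500/8200)²·4.70²/538 = 0.0038165
  stratum B: (5700/8200)²·4.73²/477 = 0.0226634
V_st = 0.0264799
V_srs = s²/n = 21.85/1015 = 0.0215271
deff = V_st / V_srs = 0.0264799/0.0215271 = 1.2301

deff ≈ 1.230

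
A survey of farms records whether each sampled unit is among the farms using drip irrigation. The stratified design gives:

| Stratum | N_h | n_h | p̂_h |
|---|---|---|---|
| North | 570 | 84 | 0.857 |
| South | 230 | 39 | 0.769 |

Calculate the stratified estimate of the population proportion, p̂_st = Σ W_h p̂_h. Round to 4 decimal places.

p̂_st ≈ 0.8317

N = 800; stratum weights W_h = N_h/N.
p̂_st = Σ W_h p̂_h = (570·0.857 + 230·0.769)/800 = 0.83170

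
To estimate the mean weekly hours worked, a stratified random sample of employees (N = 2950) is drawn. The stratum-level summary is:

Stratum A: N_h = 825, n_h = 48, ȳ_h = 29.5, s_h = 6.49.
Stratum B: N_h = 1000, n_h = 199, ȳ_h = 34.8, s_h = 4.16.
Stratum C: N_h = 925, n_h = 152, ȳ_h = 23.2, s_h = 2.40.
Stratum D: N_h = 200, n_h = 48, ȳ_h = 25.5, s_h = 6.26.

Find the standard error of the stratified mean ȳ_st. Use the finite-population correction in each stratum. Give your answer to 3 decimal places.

V̂(ȳ_st) = Σ W_h² (1 − n_h/N_h) s_h²/n_h, with W_h = N_h/N and N = 2950:
  stratum A: (825/2950)²·(1 − 48/825)·6.49²/48 = 0.0646367
  stratum B: (1000/2950)²·(1 − 199/1000)·4.16²/199 = 0.00800428
  stratum C: (925/2950)²·(1 − 152/925)·2.40²/152 = 0.00311355
  stratum D: (200/2950)²·(1 − 48/200)·6.26²/48 = 0.00285192
V̂(ȳ_st) = 0.0786064
SE(ȳ_st) = √0.0786064 = 0.280368

SE(ȳ_st) ≈ 0.280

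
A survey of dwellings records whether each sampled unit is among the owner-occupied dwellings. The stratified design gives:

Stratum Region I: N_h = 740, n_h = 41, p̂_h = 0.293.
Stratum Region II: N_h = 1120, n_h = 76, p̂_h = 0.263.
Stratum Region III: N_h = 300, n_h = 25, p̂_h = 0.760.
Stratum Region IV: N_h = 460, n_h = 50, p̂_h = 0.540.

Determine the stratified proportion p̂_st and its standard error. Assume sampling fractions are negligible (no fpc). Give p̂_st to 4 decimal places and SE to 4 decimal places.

p̂_st ≈ 0.3770, SE ≈ 0.0338

N = 2620; stratum weights W_h = N_h/N.
p̂_st = Σ W_h p̂_h = (740·0.293 + 1120·0.263 + 300·0.760 + 460·0.540)/2620 = 0.37702
V̂(p̂_st) = Σ W_h² p̂_h(1−p̂_h)/(n_h−1):
  stratum Region I: (740/2620)²·0.293·0.707/40 = 0.000413131
  stratum Region II: (1120/2620)²·0.263·0.737/75 = 0.000472276
  stratum Region III: (300/2620)²·0.760·0.240/24 = 9.96445e-05
  stratum Region IV: (460/2620)²·0.540·0.460/49 = 0.000156267
V̂(p̂_st) = 0.00114132; SE = √V̂ = 0.0337834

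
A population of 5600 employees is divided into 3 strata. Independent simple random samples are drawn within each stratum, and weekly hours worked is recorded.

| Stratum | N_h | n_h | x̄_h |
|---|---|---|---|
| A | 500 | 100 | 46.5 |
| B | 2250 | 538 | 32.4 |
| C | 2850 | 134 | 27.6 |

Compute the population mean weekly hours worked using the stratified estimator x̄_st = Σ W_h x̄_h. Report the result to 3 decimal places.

N = Σ N_h = 5600. Stratum weights W_h = N_h/N.
x̄_st = (500·46.5 + 2250·32.4 + 2850·27.6) / 5600 = 31.21607

x̄_st ≈ 31.216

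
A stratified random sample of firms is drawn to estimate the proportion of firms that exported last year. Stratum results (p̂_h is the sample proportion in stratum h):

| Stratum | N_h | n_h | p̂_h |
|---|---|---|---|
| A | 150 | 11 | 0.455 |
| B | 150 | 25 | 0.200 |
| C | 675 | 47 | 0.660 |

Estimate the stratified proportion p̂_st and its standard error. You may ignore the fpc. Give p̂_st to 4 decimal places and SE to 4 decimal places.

N = 975; stratum weights W_h = N_h/N.
p̂_st = Σ W_h p̂_h = (150·0.455 + 150·0.200 + 675·0.660)/975 = 0.55769
V̂(p̂_st) = Σ W_h² p̂_h(1−p̂_h)/(n_h−1):
  stratum A: (150/975)²·0.455·0.545/10 = 0.000586923
  stratum B: (150/975)²·0.200·0.800/24 = 0.000157791
  stratum C: (675/975)²·0.660·0.340/46 = 0.0023381
V̂(p̂_st) = 0.00308282; SE = √V̂ = 0.0555231

p̂_st ≈ 0.5577, SE ≈ 0.0555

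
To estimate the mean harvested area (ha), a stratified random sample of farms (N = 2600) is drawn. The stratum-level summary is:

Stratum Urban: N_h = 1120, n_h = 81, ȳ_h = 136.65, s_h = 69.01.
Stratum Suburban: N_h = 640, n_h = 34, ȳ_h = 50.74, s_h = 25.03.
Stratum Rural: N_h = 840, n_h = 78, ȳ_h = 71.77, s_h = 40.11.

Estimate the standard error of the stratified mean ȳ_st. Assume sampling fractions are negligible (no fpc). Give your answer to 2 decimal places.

SE(ȳ_st) ≈ 3.77

V̂(ȳ_st) = Σ W_h² s_h²/n_h, with W_h = N_h/N and N = 2600:
  stratum Urban: (1120/2600)²·69.01²/81 = 10.9101
  stratum Suburban: (640/2600)²·25.03²/34 = 1.11649
  stratum Rural: (840/2600)²·40.11²/78 = 2.15289
V̂(ȳ_st) = 14.1795
SE(ȳ_st) = √14.1795 = 3.76556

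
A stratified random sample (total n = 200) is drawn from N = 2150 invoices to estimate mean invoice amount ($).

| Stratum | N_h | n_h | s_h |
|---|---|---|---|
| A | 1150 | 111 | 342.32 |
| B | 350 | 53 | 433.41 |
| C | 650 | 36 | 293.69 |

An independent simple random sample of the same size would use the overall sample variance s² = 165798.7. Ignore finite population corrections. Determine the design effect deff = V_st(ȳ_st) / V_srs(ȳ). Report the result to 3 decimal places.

deff ≈ 0.742

V̂(ȳ_st) = Σ W_h² s_h²/n_h, with W_h = N_h/N and N = 2150:
  stratum A: (1150/2150)²·342.32²/111 = 302.037
  stratum B: (350/2150)²·433.41²/53 = 93.925
  stratum C: (650/2150)²·293.69²/36 = 218.991
V_st = 614.953
V_srs = s²/n = 165798.7/200 = 828.994
deff = V_st / V_srs = 614.953/828.994 = 0.7418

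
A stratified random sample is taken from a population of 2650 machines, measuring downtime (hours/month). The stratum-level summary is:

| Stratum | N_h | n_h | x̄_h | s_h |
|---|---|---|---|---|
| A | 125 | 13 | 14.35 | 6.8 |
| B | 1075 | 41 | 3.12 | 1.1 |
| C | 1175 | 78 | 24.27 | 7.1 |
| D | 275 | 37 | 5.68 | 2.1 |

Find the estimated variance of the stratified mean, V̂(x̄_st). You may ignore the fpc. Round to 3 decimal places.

V̂(x̄_st) ≈ 0.141

V̂(x̄_st) = Σ W_h² s_h²/n_h, with W_h = N_h/N and N = 2650:
  stratum A: (125/2650)²·6.8²/13 = 0.00791412
  stratum B: (1075/2650)²·1.1²/41 = 0.00485654
  stratum C: (1175/2650)²·7.1²/78 = 0.127059
  stratum D: (275/2650)²·2.1²/37 = 0.00128354
V̂(x̄_st) = 0.141113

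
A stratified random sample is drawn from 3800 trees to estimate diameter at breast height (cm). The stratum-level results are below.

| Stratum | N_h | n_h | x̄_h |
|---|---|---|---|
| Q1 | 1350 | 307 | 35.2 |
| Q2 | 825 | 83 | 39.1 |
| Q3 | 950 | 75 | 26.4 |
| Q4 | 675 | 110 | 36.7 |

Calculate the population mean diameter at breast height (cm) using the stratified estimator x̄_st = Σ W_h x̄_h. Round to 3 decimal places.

N = Σ N_h = 3800. Stratum weights W_h = N_h/N.
x̄_st = (1350·35.2 + 825·39.1 + 950·26.4 + 675·36.7) / 3800 = 34.11316

x̄_st ≈ 34.113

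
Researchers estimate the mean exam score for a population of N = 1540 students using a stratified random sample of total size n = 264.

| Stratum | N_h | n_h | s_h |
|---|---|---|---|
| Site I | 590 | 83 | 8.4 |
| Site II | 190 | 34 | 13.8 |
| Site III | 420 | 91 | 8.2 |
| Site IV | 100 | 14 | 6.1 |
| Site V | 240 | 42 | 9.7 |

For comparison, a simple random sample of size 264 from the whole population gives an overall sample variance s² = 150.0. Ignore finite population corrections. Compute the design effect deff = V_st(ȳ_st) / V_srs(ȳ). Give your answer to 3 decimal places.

V̂(ȳ_st) = Σ W_h² s_h²/n_h, with W_h = N_h/N and N = 1540:
  stratum Site I: (590/1540)²·8.4²/83 = 0.124779
  stratum Site II: (190/1540)²·13.8²/34 = 0.0852599
  stratum Site III: (420/1540)²·8.2²/91 = 0.0549596
  stratum Site IV: (100/1540)²·6.1²/14 = 0.011207
  stratum Site V: (240/1540)²·9.7²/42 = 0.0544096
V_st = 0.330616
V_srs = s²/n = 150.0/264 = 0.568182
deff = V_st / V_srs = 0.330616/0.568182 = 0.5819

deff ≈ 0.582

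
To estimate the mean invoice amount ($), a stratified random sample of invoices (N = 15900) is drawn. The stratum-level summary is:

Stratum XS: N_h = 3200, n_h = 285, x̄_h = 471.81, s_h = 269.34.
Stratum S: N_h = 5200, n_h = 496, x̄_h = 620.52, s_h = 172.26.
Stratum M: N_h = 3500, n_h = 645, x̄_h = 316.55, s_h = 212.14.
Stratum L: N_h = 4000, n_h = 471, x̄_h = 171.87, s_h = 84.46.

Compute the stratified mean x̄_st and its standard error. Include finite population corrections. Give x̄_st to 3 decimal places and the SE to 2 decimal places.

x̄_st ≈ 410.811, SE ≈ 4.33

x̄_st = Σ W_h x̄_h = (3200·471.81 + 5200·620.52 + 3500·316.55 + 4000·171.87)/15900 = 410.81138
V̂(x̄_st) = Σ W_h² (1 − n_h/N_h) s_h²/n_h, with W_h = N_h/N and N = 15900:
  stratum XS: (3200/15900)²·(1 − 285/3200)·269.34²/285 = 9.39185
  stratum S: (5200/15900)²·(1 − 496/5200)·172.26²/496 = 5.78847
  stratum M: (3500/15900)²·(1 − 645/3500)·212.14²/645 = 2.75782
  stratum L: (4000/15900)²·(1 − 471/4000)·84.46²/471 = 0.845666
V̂(x̄_st) = 18.7838
SE(x̄_st) = √18.7838 = 4.33403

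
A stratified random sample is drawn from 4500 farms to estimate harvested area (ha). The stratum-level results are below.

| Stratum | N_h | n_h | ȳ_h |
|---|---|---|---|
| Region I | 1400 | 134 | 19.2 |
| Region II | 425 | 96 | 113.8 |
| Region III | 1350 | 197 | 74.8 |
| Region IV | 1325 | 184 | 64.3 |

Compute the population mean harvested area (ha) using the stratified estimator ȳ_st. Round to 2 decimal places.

ȳ_st ≈ 58.09

N = Σ N_h = 4500. Stratum weights W_h = N_h/N.
ȳ_st = (1400·19.2 + 425·113.8 + 1350·74.8 + 1325·64.3) / 4500 = 58.0939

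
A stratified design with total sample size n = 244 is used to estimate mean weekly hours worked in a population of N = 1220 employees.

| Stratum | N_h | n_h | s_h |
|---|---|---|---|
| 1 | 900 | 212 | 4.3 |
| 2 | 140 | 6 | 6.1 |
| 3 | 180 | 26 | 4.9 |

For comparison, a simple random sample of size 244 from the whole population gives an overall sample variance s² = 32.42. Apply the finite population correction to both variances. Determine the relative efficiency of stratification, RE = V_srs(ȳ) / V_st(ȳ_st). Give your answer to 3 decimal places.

RE ≈ 0.807

V̂(ȳ_st) = Σ W_h² (1 − n_h/N_h) s_h²/n_h, with W_h = N_h/N and N = 1220:
  stratum 1: (900/1220)²·(1 − 212/900)·4.3²/212 = 0.0362838
  stratum 2: (140/1220)²·(1 − 6/140)·6.1²/6 = 0.0781667
  stratum 3: (180/1220)²·(1 − 26/180)·4.9²/26 = 0.0171986
V_st = 0.131649
V_srs = (1 − 244/1220)·32.42/244 = 0.106295
Relative efficiency = V_srs / V_st = 0.106295/0.131649 = 0.8074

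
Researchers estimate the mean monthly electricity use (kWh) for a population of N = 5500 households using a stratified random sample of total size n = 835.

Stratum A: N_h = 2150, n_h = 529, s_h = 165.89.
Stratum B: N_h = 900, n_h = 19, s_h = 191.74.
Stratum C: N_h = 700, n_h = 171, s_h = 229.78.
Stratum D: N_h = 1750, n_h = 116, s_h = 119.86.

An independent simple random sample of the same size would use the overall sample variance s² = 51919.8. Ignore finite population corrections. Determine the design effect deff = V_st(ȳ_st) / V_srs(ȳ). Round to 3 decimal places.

V̂(ȳ_st) = Σ W_h² s_h²/n_h, with W_h = N_h/N and N = 5500:
  stratum A: (2150/5500)²·165.89²/529 = 7.94944
  stratum B: (900/5500)²·191.74²/19 = 51.8121
  stratum C: (700/5500)²·229.78²/171 = 5.00149
  stratum D: (1750/5500)²·119.86²/116 = 12.5384
V_st = 77.3014
V_srs = s²/n = 51919.8/835 = 62.1794
deff = V_st / V_srs = 77.3014/62.1794 = 1.2432

deff ≈ 1.243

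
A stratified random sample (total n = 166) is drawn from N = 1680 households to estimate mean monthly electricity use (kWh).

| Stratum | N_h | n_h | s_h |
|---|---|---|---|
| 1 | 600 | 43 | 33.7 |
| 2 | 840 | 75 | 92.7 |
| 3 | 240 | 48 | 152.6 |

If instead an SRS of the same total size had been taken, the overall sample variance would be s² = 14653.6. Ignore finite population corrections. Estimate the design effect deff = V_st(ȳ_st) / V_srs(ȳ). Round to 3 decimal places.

V̂(ȳ_st) = Σ W_h² s_h²/n_h, with W_h = N_h/N and N = 1680:
  stratum 1: (600/1680)²·33.7²/43 = 3.3688
  stratum 2: (840/1680)²·92.7²/75 = 28.6443
  stratum 3: (240/1680)²·152.6²/48 = 9.90083
V_st = 41.9139
V_srs = s²/n = 14653.6/166 = 88.2747
deff = V_st / V_srs = 41.9139/88.2747 = 0.4748

deff ≈ 0.475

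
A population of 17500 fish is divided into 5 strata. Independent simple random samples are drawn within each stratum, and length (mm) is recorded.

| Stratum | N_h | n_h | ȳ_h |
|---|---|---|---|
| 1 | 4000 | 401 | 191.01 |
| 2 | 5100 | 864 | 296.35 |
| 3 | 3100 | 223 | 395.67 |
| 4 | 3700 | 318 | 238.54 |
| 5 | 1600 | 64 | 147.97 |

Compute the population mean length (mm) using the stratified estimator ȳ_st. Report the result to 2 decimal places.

N = Σ N_h = 17500. Stratum weights W_h = N_h/N.
ȳ_st = (4000·191.01 + 5100·296.35 + 3100·395.67 + 3700·238.54 + 1600·147.97) / 17500 = 264.0773

ȳ_st ≈ 264.08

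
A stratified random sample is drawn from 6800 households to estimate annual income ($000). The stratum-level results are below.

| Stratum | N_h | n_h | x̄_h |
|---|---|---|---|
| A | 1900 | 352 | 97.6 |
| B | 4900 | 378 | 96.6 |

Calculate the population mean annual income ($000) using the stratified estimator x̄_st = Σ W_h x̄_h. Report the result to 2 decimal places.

N = Σ N_h = 6800. Stratum weights W_h = N_h/N.
x̄_st = (1900·97.6 + 4900·96.6) / 6800 = 96.8794

x̄_st ≈ 96.88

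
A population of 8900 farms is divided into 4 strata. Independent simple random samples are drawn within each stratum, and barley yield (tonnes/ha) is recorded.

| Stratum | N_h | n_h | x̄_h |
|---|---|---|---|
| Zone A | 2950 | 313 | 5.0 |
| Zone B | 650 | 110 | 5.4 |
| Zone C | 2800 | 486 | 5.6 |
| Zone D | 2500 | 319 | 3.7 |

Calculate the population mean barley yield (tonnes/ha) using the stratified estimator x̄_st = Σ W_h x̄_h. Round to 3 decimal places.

N = Σ N_h = 8900. Stratum weights W_h = N_h/N.
x̄_st = (2950·5.0 + 650·5.4 + 2800·5.6 + 2500·3.7) / 8900 = 4.85281

x̄_st ≈ 4.853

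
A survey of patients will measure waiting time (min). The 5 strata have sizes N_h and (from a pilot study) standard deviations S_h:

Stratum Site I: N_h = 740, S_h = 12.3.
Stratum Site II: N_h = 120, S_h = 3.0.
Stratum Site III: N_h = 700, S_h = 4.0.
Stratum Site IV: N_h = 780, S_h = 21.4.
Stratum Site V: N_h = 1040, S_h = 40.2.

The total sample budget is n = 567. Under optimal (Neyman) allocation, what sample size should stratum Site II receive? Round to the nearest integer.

Neyman allocation: n_h = n · N_h S_h / Σ N_i S_i, with n = 567.
  stratum Site I: N_h·S_h = 740·12.3 = 9102.00
  stratum Site II: N_h·S_h = 120·3.0 = 360.00
  stratum Site III: N_h·S_h = 700·4.0 = 2800.00
  stratum Site IV: N_h·S_h = 780·21.4 = 16692.00
  stratum Site V: N_h·S_h = 1040·40.2 = 41808.00
Σ N_h S_h = 70762.00
n for stratum Site II = 567·360.00/70762.00 = 2.885 → 3

3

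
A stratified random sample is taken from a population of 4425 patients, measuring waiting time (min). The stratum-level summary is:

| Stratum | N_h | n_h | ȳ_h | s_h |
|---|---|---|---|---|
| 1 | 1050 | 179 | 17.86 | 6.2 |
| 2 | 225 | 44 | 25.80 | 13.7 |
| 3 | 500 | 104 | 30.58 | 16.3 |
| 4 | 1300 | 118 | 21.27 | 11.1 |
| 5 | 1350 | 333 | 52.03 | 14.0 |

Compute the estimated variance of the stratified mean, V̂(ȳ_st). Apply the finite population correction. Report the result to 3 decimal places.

V̂(ȳ_st) = Σ W_h² (1 − n_h/N_h) s_h²/n_h, with W_h = N_h/N and N = 4425:
  stratum 1: (1050/4425)²·(1 − 179/1050)·6.2²/179 = 0.0100302
  stratum 2: (225/4425)²·(1 − 44/225)·13.7²/44 = 0.00887203
  stratum 3: (500/4425)²·(1 − 104/500)·16.3²/104 = 0.0258333
  stratum 4: (1300/4425)²·(1 − 118/1300)·11.1²/118 = 0.0819404
  stratum 5: (1350/4425)²·(1 − 333/1350)·14.0²/333 = 0.0412705
V̂(ȳ_st) = 0.167947

V̂(ȳ_st) ≈ 0.168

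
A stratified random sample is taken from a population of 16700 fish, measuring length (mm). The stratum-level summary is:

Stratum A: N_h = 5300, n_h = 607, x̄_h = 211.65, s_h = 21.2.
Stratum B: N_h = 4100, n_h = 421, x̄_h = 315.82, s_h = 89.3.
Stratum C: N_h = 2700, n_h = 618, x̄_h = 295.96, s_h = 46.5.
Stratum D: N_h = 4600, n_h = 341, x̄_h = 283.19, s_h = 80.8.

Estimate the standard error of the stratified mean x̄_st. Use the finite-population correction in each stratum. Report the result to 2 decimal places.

SE(x̄_st) ≈ 1.58

V̂(x̄_st) = Σ W_h² (1 − n_h/N_h) s_h²/n_h, with W_h = N_h/N and N = 16700:
  stratum A: (5300/16700)²·(1 − 607/5300)·21.2²/607 = 0.0660354
  stratum B: (4100/16700)²·(1 − 421/4100)·89.3²/421 = 1.02448
  stratum C: (2700/16700)²·(1 − 618/2700)·46.5²/618 = 0.0705227
  stratum D: (4600/16700)²·(1 − 341/4600)·80.8²/341 = 1.34493
V̂(x̄_st) = 2.50597
SE(x̄_st) = √2.50597 = 1.58302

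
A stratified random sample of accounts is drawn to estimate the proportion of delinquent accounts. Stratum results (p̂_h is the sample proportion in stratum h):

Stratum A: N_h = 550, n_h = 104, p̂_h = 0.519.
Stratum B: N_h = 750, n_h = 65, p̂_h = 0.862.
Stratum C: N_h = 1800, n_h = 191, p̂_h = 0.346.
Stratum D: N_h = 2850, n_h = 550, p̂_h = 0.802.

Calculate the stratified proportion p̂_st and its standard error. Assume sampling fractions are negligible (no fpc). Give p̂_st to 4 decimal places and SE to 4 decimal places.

N = 5950; stratum weights W_h = N_h/N.
p̂_st = Σ W_h p̂_h = (550·0.519 + 750·0.862 + 1800·0.346 + 2850·0.802)/5950 = 0.64545
V̂(p̂_st) = Σ W_h² p̂_h(1−p̂_h)/(n_h−1):
  stratum A: (550/5950)²·0.519·0.481/103 = 2.07094e-05
  stratum B: (750/5950)²·0.862·0.138/64 = 2.95321e-05
  stratum C: (1800/5950)²·0.346·0.654/190 = 0.000108996
  stratum D: (2850/5950)²·0.802·0.198/549 = 6.63625e-05
V̂(p̂_st) = 0.0002256; SE = √V̂ = 0.01502

p̂_st ≈ 0.6455, SE ≈ 0.0150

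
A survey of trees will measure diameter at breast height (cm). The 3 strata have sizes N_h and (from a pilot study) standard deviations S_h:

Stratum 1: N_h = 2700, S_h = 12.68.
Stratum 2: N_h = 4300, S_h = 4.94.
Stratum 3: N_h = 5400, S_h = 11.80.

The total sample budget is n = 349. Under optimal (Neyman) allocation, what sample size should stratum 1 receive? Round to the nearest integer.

Neyman allocation: n_h = n · N_h S_h / Σ N_i S_i, with n = 349.
  stratum 1: N_h·S_h = 2700·12.68 = 34236.00
  stratum 2: N_h·S_h = 4300·4.94 = 21242.00
  stratum 3: N_h·S_h = 5400·11.80 = 63720.00
Σ N_h S_h = 119198.00
n for stratum 1 = 349·34236.00/119198.00 = 100.240 → 100

100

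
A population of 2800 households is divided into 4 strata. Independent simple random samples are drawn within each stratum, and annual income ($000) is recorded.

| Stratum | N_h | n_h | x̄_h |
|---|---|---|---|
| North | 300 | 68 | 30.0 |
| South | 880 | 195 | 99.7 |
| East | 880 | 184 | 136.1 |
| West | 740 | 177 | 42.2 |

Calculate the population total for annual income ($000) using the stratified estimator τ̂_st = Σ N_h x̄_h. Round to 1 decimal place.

τ̂_st ≈ 247732.0

τ̂_st = Σ N_h x̄_h = 300·30.0 + 880·99.7 + 880·136.1 + 740·42.2 = 247732.0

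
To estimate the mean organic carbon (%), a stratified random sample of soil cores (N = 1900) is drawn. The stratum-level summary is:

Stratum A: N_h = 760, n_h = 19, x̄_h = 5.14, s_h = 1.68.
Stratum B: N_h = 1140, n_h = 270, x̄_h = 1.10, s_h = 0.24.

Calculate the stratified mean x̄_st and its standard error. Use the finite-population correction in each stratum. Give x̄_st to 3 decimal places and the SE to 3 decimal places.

x̄_st = Σ W_h x̄_h = (760·5.14 + 1140·1.10)/1900 = 2.71600
V̂(x̄_st) = Σ W_h² (1 − n_h/N_h) s_h²/n_h, with W_h = N_h/N and N = 1900:
  stratum A: (760/1900)²·(1 − 19/760)·1.68²/19 = 0.0231734
  stratum B: (1140/1900)²·(1 − 270/1140)·0.24²/270 = 5.86105e-05
V̂(x̄_st) = 0.023232
SE(x̄_st) = √0.023232 = 0.15242

x̄_st ≈ 2.716, SE ≈ 0.152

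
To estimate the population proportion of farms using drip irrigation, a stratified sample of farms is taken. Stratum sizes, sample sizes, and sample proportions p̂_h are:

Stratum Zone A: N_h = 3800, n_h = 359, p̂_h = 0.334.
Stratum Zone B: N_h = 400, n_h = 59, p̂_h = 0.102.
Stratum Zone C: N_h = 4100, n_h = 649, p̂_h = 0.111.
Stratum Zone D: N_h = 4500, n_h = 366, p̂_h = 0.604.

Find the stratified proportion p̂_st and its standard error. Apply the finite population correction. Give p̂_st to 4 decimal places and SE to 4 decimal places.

N = 12800; stratum weights W_h = N_h/N.
p̂_st = Σ W_h p̂_h = (3800·0.334 + 400·0.102 + 4100·0.111 + 4500·0.604)/12800 = 0.35024
V̂(p̂_st) = Σ W_h² (1 − n_h/N_h) p̂_h(1−p̂_h)/(n_h−1):
  stratum Zone A: (3800/12800)²·(1 − 359/3800)·0.334·0.666/358 = 4.95891e-05
  stratum Zone B: (400/12800)²·(1 − 59/400)·0.102·0.898/58 = 1.31475e-06
  stratum Zone C: (4100/12800)²·(1 − 649/4100)·0.111·0.889/648 = 1.3151e-05
  stratum Zone D: (4500/12800)²·(1 − 366/4500)·0.604·0.396/365 = 7.4405e-05
V̂(p̂_st) = 0.00013846; SE = √V̂ = 0.0117669

p̂_st ≈ 0.3502, SE ≈ 0.0118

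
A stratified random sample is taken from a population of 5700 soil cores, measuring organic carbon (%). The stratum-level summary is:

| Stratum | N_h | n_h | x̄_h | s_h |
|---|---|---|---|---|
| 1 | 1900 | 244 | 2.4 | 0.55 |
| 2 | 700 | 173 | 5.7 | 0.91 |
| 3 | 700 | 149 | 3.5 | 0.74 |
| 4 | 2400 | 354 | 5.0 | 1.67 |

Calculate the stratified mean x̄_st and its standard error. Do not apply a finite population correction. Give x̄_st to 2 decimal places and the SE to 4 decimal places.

x̄_st = Σ W_h x̄_h = (1900·2.4 + 700·5.7 + 700·3.5 + 2400·5.0)/5700 = 4.03509
V̂(x̄_st) = Σ W_h² s_h²/n_h, with W_h = N_h/N and N = 5700:
  stratum 1: (1900/5700)²·0.55²/244 = 0.00013775
  stratum 2: (700/5700)²·0.91²/173 = 7.2191e-05
  stratum 3: (700/5700)²·0.74²/149 = 5.54273e-05
  stratum 4: (2400/5700)²·1.67²/354 = 0.0013967
V̂(x̄_st) = 0.00166207
SE(x̄_st) = √0.00166207 = 0.0407685

x̄_st ≈ 4.04, SE ≈ 0.0408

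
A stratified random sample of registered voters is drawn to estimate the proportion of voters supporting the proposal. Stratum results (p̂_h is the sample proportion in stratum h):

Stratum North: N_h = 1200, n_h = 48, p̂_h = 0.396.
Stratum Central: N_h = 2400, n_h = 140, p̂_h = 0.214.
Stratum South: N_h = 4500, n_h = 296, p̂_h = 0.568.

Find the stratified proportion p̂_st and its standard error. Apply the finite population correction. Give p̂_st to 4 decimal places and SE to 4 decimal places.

p̂_st ≈ 0.4376, SE ≈ 0.0211

N = 8100; stratum weights W_h = N_h/N.
p̂_st = Σ W_h p̂_h = (1200·0.396 + 2400·0.214 + 4500·0.568)/8100 = 0.43763
V̂(p̂_st) = Σ W_h² (1 − n_h/N_h) p̂_h(1−p̂_h)/(n_h−1):
  stratum North: (1200/8100)²·(1 − 48/1200)·0.396·0.604/47 = 0.000107225
  stratum Central: (2400/8100)²·(1 − 140/2400)·0.214·0.786/139 = 0.000100039
  stratum South: (4500/8100)²·(1 − 296/4500)·0.568·0.432/295 = 0.000239836
V̂(p̂_st) = 0.000447101; SE = √V̂ = 0.0211448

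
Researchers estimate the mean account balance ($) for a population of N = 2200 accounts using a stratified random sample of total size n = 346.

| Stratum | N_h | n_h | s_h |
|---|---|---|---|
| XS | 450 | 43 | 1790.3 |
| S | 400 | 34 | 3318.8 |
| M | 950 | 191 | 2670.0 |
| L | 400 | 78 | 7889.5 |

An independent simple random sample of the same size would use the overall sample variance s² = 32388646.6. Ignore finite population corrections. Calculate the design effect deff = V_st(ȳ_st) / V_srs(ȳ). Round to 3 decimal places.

deff ≈ 0.504

V̂(ȳ_st) = Σ W_h² s_h²/n_h, with W_h = N_h/N and N = 2200:
  stratum XS: (450/2200)²·1790.3²/43 = 3118.62
  stratum S: (400/2200)²·3318.8²/34 = 10709.2
  stratum M: (950/2200)²·2670.0²/191 = 6959.71
  stratum L: (400/2200)²·7889.5²/78 = 26380.3
V_st = 47167.8
V_srs = s²/n = 32388646.6/346 = 93608.8
deff = V_st / V_srs = 47167.8/93608.8 = 0.5039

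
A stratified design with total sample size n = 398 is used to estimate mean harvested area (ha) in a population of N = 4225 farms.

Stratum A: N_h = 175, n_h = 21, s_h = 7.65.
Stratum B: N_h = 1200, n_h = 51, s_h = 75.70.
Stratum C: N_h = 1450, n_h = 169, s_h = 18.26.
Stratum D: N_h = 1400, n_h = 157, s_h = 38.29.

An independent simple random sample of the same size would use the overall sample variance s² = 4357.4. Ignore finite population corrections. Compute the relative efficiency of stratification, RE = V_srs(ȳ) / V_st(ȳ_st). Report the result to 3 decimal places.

RE ≈ 1.060

V̂(ȳ_st) = Σ W_h² s_h²/n_h, with W_h = N_h/N and N = 4225:
  stratum A: (175/4225)²·7.65²/21 = 0.00478108
  stratum B: (1200/4225)²·75.70²/51 = 9.06422
  stratum C: (1450/4225)²·18.26²/169 = 0.232379
  stratum D: (1400/4225)²·38.29²/157 = 1.02535
V_st = 10.3267
V_srs = s²/n = 4357.4/398 = 10.9482
Relative efficiency = V_srs / V_st = 10.9482/10.3267 = 1.0602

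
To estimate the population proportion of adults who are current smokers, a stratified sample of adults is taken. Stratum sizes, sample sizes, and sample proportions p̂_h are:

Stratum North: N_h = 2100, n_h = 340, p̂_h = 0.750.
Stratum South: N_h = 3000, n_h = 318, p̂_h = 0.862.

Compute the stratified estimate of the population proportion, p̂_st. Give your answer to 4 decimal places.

N = 5100; stratum weights W_h = N_h/N.
p̂_st = Σ W_h p̂_h = (2100·0.750 + 3000·0.862)/5100 = 0.81588

p̂_st ≈ 0.8159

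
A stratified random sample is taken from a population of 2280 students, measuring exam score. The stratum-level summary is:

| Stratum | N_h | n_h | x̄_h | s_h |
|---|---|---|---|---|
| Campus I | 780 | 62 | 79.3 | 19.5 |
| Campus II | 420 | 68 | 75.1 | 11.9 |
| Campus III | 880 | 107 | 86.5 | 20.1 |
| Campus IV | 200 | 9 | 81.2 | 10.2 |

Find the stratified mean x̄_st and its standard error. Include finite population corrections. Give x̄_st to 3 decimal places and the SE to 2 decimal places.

x̄_st = Σ W_h x̄_h = (780·79.3 + 420·75.1 + 880·86.5 + 200·81.2)/2280 = 81.47193
V̂(x̄_st) = Σ W_h² (1 − n_h/N_h) s_h²/n_h, with W_h = N_h/N and N = 2280:
  stratum Campus I: (780/2280)²·(1 − 62/780)·19.5²/62 = 0.660734
  stratum Campus II: (420/2280)²·(1 − 68/420)·11.9²/68 = 0.0592253
  stratum Campus III: (880/2280)²·(1 − 107/880)·20.1²/107 = 0.494084
  stratum Campus IV: (200/2280)²·(1 − 9/200)·10.2²/9 = 0.0849477
V̂(x̄_st) = 1.29899
SE(x̄_st) = √1.29899 = 1.13973

x̄_st ≈ 81.472, SE ≈ 1.14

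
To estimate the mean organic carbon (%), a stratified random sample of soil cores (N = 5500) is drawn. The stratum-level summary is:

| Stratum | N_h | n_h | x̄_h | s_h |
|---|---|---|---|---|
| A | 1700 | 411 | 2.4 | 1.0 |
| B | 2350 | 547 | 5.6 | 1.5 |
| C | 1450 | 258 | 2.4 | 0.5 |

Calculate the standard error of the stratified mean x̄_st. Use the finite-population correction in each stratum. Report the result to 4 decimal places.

SE(x̄_st) ≈ 0.0284

V̂(x̄_st) = Σ W_h² (1 − n_h/N_h) s_h²/n_h, with W_h = N_h/N and N = 5500:
  stratum A: (1700/5500)²·(1 − 411/1700)·1.0²/411 = 0.000176252
  stratum B: (2350/5500)²·(1 − 547/2350)·1.5²/547 = 0.000576147
  stratum C: (1450/5500)²·(1 − 258/1450)·0.5²/258 = 5.53655e-05
V̂(x̄_st) = 0.000807765
SE(x̄_st) = √0.000807765 = 0.0284212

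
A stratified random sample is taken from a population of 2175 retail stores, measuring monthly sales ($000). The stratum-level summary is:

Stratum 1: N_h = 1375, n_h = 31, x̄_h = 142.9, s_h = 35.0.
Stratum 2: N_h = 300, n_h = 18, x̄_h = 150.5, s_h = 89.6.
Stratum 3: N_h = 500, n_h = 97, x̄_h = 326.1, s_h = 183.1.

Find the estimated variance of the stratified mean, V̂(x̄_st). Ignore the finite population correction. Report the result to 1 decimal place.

V̂(x̄_st) = Σ W_h² s_h²/n_h, with W_h = N_h/N and N = 2175:
  stratum 1: (1375/2175)²·35.0²/31 = 15.7929
  stratum 2: (300/2175)²·89.6²/18 = 8.48531
  stratum 3: (500/2175)²·183.1²/97 = 18.2653
V̂(x̄_st) = 42.5435

V̂(x̄_st) ≈ 42.5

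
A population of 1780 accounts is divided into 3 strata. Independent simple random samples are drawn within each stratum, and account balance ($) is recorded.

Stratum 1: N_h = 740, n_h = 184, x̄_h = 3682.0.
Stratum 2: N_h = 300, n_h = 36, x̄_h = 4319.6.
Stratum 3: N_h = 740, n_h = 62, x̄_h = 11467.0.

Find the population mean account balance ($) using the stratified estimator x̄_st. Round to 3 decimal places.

x̄_st ≈ 7025.921

N = Σ N_h = 1780. Stratum weights W_h = N_h/N.
x̄_st = (740·3682.0 + 300·4319.6 + 740·11467.0) / 1780 = 7025.92135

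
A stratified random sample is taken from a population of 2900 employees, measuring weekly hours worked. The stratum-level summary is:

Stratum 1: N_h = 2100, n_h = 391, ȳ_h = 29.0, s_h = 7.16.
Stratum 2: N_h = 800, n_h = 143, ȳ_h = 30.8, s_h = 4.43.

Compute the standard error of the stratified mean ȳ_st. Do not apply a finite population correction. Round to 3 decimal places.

V̂(ȳ_st) = Σ W_h² s_h²/n_h, with W_h = N_h/N and N = 2900:
  stratum 1: (2100/2900)²·7.16²/391 = 0.068753
  stratum 2: (800/2900)²·4.43²/143 = 0.0104437
V̂(ȳ_st) = 0.0791968
SE(ȳ_st) = √0.0791968 = 0.281419

SE(ȳ_st) ≈ 0.281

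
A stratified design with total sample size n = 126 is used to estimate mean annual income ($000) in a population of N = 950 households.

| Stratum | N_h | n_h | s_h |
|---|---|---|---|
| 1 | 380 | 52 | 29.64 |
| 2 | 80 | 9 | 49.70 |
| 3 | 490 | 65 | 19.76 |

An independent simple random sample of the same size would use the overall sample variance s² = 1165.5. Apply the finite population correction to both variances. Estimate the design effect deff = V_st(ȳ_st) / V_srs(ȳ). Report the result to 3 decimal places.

V̂(ȳ_st) = Σ W_h² (1 − n_h/N_h) s_h²/n_h, with W_h = N_h/N and N = 950:
  stratum 1: (380/950)²·(1 − 52/380)·29.64²/52 = 2.33326
  stratum 2: (80/950)²·(1 − 9/80)·49.70²/9 = 1.72731
  stratum 3: (490/950)²·(1 − 65/490)·19.76²/65 = 1.38611
V_st = 5.44669
V_srs = (1 − 126/950)·1165.5/126 = 8.02316
deff = V_st / V_srs = 5.44669/8.02316 = 0.6789

deff ≈ 0.679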